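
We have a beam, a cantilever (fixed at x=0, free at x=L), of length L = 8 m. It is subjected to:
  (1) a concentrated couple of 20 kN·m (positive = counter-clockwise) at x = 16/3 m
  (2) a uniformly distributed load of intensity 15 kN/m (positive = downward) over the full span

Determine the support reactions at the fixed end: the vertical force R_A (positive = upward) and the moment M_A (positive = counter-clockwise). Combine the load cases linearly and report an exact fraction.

R_A = 120 kN, M_A = 460 kN·m

Load 1 — applied couple M₀=20 kN·m at a=16/3 m (b=L-a=8/3):
  R_A = 0 kN
  M_A = -M₀ = -20 kN·m
Load 2 — uniform load w=15 kN/m over full span:
  R_A = wL = 15·8 = 120 kN
  M_A = wL²/2 = 15·8²/2 = 480 kN·m
Superposition: R_A = 120 kN, M_A = 460 kN·m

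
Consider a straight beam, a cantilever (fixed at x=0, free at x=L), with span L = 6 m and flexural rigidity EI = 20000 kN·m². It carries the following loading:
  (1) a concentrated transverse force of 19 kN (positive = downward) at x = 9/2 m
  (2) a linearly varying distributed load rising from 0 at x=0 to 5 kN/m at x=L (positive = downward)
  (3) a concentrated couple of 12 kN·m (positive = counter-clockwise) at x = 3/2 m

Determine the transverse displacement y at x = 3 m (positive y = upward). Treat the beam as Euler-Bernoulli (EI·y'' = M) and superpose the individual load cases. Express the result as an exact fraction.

y(3) = -7407/320000 m

Load 1 — point force P=19 kN at a=9/2 m (b=L-a=3/2):
  y_1 = -Px²(3a-x)/(6EI)  [x≤a] = -19·3²·(3·(9/2)-3)/(6·20000) = -1197/80000 m
Load 2 — triangular load w₀=5 kN/m (0→w₀ over full span):
  y_2 = (w₀Lx³/12-w₀L²x²/6-w₀x⁵/(120L))/EI = (5·6·3³/12-5·6²·3²/6-5·3⁵/(120·6))/20000 = -3267/320000 m
Load 3 — applied couple M₀=12 kN·m at a=3/2 m (b=L-a=9/2):
  y_3 = M₀a(2x-a)/(2EI)  [x>a] = 12·(3/2)·(2·3-(3/2))/(2·20000) = 81/40000 m
Superposition: y = Σ y_i = -7407/320000 m ≈ -0.023147 m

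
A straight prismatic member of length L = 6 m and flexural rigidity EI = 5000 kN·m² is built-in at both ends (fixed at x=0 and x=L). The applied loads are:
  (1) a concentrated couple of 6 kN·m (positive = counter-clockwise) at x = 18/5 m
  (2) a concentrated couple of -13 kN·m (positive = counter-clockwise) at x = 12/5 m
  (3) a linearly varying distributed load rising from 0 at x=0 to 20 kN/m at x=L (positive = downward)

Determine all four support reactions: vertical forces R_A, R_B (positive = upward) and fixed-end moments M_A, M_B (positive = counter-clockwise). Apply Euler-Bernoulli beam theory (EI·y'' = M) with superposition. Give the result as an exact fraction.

Load 1 — applied couple M₀=6 kN·m at a=18/5 m (b=L-a=12/5):
  R_A = 6M₀ab/L³ = 6·6·(18/5)·(12/5)/6³ = 36/25 kN
  M_A = M₀b(2a-b)/L² = 6·(12/5)·(2·(18/5)-(12/5))/6² = 48/25 kN·m
  R_B = -6M₀ab/L³ = -6·6·(18/5)·(12/5)/6³ = -36/25 kN
  M_B = M₀a(2b-a)/L² = 6·(18/5)·(2·(12/5)-(18/5))/6² = 18/25 kN·m
Load 2 — applied couple M₀=-13 kN·m at a=12/5 m (b=L-a=18/5):
  R_A = 6M₀ab/L³ = 6·(-13)·(12/5)·(18/5)/6³ = -78/25 kN
  M_A = M₀b(2a-b)/L² = (-13)·(18/5)·(2·(12/5)-(18/5))/6² = -39/25 kN·m
  R_B = -6M₀ab/L³ = -6·(-13)·(12/5)·(18/5)/6³ = 78/25 kN
  M_B = M₀a(2b-a)/L² = (-13)·(12/5)·(2·(18/5)-(12/5))/6² = -104/25 kN·m
Load 3 — triangular load w₀=20 kN/m (0→w₀ over full span):
  R_A = 3w₀L/20 = 3·20·6/20 = 18 kN
  M_A = w₀L²/30 = 20·6²/30 = 24 kN·m
  R_B = 7w₀L/20 = 7·20·6/20 = 42 kN
  M_B = -w₀L²/20 = -20·6²/20 = -36 kN·m
Superposition: R_A = 408/25 kN, M_A = 609/25 kN·m, R_B = 1092/25 kN, M_B = -986/25 kN·m

R_A = 408/25 kN, M_A = 609/25 kN·m, R_B = 1092/25 kN, M_B = -986/25 kN·m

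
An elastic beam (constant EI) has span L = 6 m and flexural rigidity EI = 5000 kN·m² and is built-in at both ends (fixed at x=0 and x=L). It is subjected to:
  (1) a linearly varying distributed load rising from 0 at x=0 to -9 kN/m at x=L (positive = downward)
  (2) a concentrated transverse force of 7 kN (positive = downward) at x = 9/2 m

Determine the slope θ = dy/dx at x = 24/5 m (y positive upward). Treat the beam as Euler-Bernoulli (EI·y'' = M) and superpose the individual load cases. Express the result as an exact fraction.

Load 1 — triangular load w₀=-9 kN/m (0→w₀ over full span):
  θ_1 = -w₀(2x(L-x)(L-2x)(x+2L)+x²(L-x)²)/(120LEI) = -(-9)·(2·(24/5)·(6-(24/5))·(6-2·(24/5))·((24/5)+2·6)+(24/5)²·(6-(24/5))²)/(120·6·5000) = -648/390625 rad
Load 2 — point force P=7 kN at a=9/2 m (b=L-a=3/2):
  θ_2 = Pa²(L-x)(2bL-(3b+a)(L-x))/(2L³EI)  [x>a] = 7·(9/2)²·(6-(24/5))·(2·(3/2)·6-(3·(3/2)+(9/2))·(6-(24/5)))/(2·6³·5000) = 567/1000000 rad
Superposition: θ = Σ θ_i = -27297/25000000 rad ≈ -0.001092 rad

θ(24/5) = -27297/25000000 rad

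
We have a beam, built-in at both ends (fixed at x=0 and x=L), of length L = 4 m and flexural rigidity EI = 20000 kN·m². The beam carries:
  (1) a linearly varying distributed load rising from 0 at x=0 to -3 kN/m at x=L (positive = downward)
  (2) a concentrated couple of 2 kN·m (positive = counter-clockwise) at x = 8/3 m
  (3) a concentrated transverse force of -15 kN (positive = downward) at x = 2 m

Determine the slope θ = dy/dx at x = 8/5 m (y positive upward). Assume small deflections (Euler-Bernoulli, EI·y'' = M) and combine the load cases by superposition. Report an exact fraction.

Load 1 — triangular load w₀=-3 kN/m (0→w₀ over full span):
  θ_1 = -w₀(2x(L-x)(L-2x)(x+2L)+x²(L-x)²)/(120LEI) = -(-3)·(2·(8/5)·(4-(8/5))·(4-2·(8/5))·((8/5)+2·4)+(8/5)²·(4-(8/5))²)/(120·4·20000) = 9/390625 rad
Load 2 — applied couple M₀=2 kN·m at a=8/3 m (b=L-a=4/3):
  θ_2 = (R_Ax²/2 - M_Ax)/EI  [x≤a] with R_A=2/3, M_A=2/3 = ((2/3)·(8/5)²/2 - (2/3)·(8/5))/20000 = -1/93750 rad
Load 3 — point force P=-15 kN at a=2 m (b=L-a=2):
  θ_3 = -Pb²x(2aL-(3a+b)x)/(2L³EI)  [x≤a] = -(-15)·2²·(8/5)·(2·2·4-(3·2+2)·(8/5))/(2·4³·20000) = 3/25000 rad
Superposition: θ = Σ θ_i = 1241/9375000 rad ≈ 0.000132 rad

θ(8/5) = 1241/9375000 rad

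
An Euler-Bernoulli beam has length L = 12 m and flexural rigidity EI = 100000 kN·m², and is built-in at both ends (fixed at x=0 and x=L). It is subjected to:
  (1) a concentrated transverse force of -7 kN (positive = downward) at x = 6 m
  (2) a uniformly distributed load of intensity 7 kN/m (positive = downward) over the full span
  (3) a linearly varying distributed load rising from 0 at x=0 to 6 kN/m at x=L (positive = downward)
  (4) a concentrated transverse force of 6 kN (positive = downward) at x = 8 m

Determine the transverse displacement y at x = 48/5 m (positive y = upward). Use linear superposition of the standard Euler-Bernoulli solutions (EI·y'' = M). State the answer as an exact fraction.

y(48/5) = -888479/390625000 m

Load 1 — point force P=-7 kN at a=6 m (b=L-a=6):
  y_1 = -Pa²(L-x)²(3bL-(3b+a)(L-x))/(6L³EI)  [x>a] = -(-7)·6²·(12-(48/5))²·(3·6·12-(3·6+6)·(12-(48/5)))/(6·12³·100000) = 693/3125000 m
Load 2 — uniform load w=7 kN/m over full span:
  y_2 = -wx²(L-x)²/(24EI) = -7·(48/5)²·(12-(48/5))²/(24·100000) = -3024/1953125 m
Load 3 — triangular load w₀=6 kN/m (0→w₀ over full span):
  y_3 = -w₀x²(L-x)²(x+2L)/(120LEI) = -6·(48/5)²·(12-(48/5))²·((48/5)+2·12)/(120·12·100000) = -36288/48828125 m
Load 4 — point force P=6 kN at a=8 m (b=L-a=4):
  y_4 = -Pa²(L-x)²(3bL-(3b+a)(L-x))/(6L³EI)  [x>a] = -6·8²·(12-(48/5))²·(3·4·12-(3·4+8)·(12-(48/5)))/(6·12³·100000) = -16/78125 m
Superposition: y = Σ y_i = -888479/390625000 m ≈ -0.002275 m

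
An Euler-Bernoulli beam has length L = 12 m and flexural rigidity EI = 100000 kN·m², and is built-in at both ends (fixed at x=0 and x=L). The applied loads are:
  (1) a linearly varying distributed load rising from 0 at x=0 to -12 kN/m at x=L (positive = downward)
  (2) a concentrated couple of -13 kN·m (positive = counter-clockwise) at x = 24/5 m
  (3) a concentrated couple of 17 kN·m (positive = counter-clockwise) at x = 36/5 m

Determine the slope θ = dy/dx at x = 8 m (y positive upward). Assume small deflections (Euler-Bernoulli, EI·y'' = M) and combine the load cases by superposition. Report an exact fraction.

Load 1 — triangular load w₀=-12 kN/m (0→w₀ over full span):
  θ_1 = -w₀(2x(L-x)(L-2x)(x+2L)+x²(L-x)²)/(120LEI) = -(-12)·(2·8·(12-8)·(12-2·8)·(8+2·12)+8²·(12-8)²)/(120·12·100000) = -28/46875 rad
Load 2 — applied couple M₀=-13 kN·m at a=24/5 m (b=L-a=36/5):
  θ_2 = (R_Ax²/2 - M_Ax - M₀(x-a))/EI  [x>a] with R_A=-39/25, M_A=-39/25 = ((-39/25)·8²/2 - (-39/25)·8 - (-13)·(8-(24/5)))/100000 = 13/312500 rad
Load 3 — applied couple M₀=17 kN·m at a=36/5 m (b=L-a=24/5):
  θ_3 = (R_Ax²/2 - M_Ax - M₀(x-a))/EI  [x>a] with R_A=51/25, M_A=136/25 = ((51/25)·8²/2 - (136/25)·8 - 17·(8-(36/5)))/100000 = 51/625000 rad
Superposition: θ = Σ θ_i = -889/1875000 rad ≈ -0.000474 rad

θ(8) = -889/1875000 rad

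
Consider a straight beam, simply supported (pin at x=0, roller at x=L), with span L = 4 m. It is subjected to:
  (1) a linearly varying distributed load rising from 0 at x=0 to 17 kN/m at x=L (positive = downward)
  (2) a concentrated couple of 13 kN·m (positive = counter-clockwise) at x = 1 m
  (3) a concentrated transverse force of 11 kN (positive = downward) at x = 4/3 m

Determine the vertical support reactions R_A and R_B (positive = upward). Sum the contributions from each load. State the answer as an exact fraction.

R_A = 263/12 kN, R_B = 277/12 kN

Load 1 — triangular load w₀=17 kN/m (0→w₀ over full span):
  R_A = w₀L/6 = 17·4/6 = 34/3 kN
  R_B = w₀L/3 = 17·4/3 = 68/3 kN
Load 2 — applied couple M₀=13 kN·m at a=1 m (b=L-a=3):
  R_A = M₀/L = 13/4 kN
  R_B = -M₀/L = -13/4 kN
Load 3 — point force P=11 kN at a=4/3 m (b=L-a=8/3):
  R_A = Pb/L = 11·(8/3)/4 = 22/3 kN
  R_B = Pa/L = 11·(4/3)/4 = 11/3 kN
Superposition: R_A = 263/12 kN, R_B = 277/12 kN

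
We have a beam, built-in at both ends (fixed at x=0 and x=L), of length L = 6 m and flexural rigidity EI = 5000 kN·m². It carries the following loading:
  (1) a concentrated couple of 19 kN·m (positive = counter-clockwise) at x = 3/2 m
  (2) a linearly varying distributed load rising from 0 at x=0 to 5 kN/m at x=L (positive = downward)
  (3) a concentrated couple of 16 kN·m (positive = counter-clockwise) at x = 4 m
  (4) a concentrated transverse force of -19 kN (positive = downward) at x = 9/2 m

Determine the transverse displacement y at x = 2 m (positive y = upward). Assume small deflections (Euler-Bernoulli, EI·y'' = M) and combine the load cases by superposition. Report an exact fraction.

Load 1 — applied couple M₀=19 kN·m at a=3/2 m (b=L-a=9/2):
  y_1 = (R_Ax³/6 - M_Ax²/2 - M₀(x-a)²/2)/EI  [x>a] with R_A=57/16, M_A=-57/16 = ((57/16)·2³/6 - (-57/16)·2²/2 - 19·(2-(3/2))²/2)/5000 = 19/10000 m
Load 2 — triangular load w₀=5 kN/m (0→w₀ over full span):
  y_2 = -w₀x²(L-x)²(x+2L)/(120LEI) = -5·2²·(6-2)²·(2+2·6)/(120·6·5000) = -7/5625 m
Load 3 — applied couple M₀=16 kN·m at a=4 m (b=L-a=2):
  y_3 = (R_Ax³/6 - M_Ax²/2)/EI  [x≤a] with R_A=32/9, M_A=16/3 = ((32/9)·2³/6 - (16/3)·2²/2)/5000 = -4/3375 m
Load 4 — point force P=-19 kN at a=9/2 m (b=L-a=3/2):
  y_4 = -Pb²x²(3aL-(3a+b)x)/(6L³EI)  [x≤a] = -(-19)·(3/2)²·2²·(3·(9/2)·6-(3·(9/2)+(3/2))·2)/(6·6³·5000) = 323/240000 m
Superposition: y = Σ y_i = 1763/2160000 m ≈ 0.000816 m

y(2) = 1763/2160000 m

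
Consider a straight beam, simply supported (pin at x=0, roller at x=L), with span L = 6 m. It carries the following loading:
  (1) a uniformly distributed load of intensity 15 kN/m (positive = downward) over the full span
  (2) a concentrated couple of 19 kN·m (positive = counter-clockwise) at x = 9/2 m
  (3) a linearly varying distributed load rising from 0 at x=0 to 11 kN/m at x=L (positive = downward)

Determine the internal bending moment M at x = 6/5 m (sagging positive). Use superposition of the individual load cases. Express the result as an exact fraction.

Load 1 — uniform load w=15 kN/m over full span:
  M_1 = wx(L-x)/2 = 15·(6/5)·(6-(6/5))/2 = 216/5 kN·m
Load 2 — applied couple M₀=19 kN·m at a=9/2 m (b=L-a=3/2):
  M_2 = M₀x/L  [x≤a] = 19·(6/5)/6 = 19/5 kN·m
Load 3 — triangular load w₀=11 kN/m (0→w₀ over full span):
  M_3 = w₀Lx/6 - w₀x³/(6L) = 11·6·(6/5)/6 - 11·(6/5)³/(6·6) = 1584/125 kN·m
Superposition: M = Σ M_i = 7459/125 kN·m ≈ 59.672000 kN·m

M(6/5) = 7459/125 kN·m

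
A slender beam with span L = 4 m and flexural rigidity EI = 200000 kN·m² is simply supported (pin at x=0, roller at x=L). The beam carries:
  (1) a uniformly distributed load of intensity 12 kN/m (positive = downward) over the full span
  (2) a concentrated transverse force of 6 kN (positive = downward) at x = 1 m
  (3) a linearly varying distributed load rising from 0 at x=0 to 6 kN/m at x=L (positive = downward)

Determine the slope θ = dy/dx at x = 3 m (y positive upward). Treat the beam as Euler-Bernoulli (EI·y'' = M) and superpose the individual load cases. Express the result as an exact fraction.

Load 1 — uniform load w=12 kN/m over full span:
  θ_1 = -w(L³-6Lx²+4x³)/(24EI) = -12·(4³-6·4·3²+4·3³)/(24·200000) = 11/100000 rad
Load 2 — point force P=6 kN at a=1 m (b=L-a=3):
  θ_2 = -Pa(2L²-6Lx+3x²+a²)/(6LEI)  [x>a] = -6·1·(2·4²-6·4·3+3·3²+1²)/(6·4·200000) = 3/200000 rad
Load 3 — triangular load w₀=6 kN/m (0→w₀ over full span):
  θ_3 = -w₀(7L⁴-30L²x²+15x⁴)/(360LEI) = -6·(7·4⁴-30·4²·3²+15·3⁴)/(360·4·200000) = 1313/48000000 rad
Superposition: θ = Σ θ_i = 7313/48000000 rad ≈ 0.000152 rad

θ(3) = 7313/48000000 rad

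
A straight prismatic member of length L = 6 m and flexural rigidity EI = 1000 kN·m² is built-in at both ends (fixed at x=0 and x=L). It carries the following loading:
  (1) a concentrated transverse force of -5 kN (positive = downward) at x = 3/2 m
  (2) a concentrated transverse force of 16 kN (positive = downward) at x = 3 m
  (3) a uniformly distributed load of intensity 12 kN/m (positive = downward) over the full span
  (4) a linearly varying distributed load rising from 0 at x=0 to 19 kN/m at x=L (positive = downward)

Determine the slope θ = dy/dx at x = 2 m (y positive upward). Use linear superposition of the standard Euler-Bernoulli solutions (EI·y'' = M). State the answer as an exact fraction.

θ(2) = -13279/360000 rad

Load 1 — point force P=-5 kN at a=3/2 m (b=L-a=9/2):
  θ_1 = Pa²(L-x)(2bL-(3b+a)(L-x))/(2L³EI)  [x>a] = (-5)·(3/2)²·(6-2)·(2·(9/2)·6-(3·(9/2)+(3/2))·(6-2))/(2·6³·1000) = 1/1600 rad
Load 2 — point force P=16 kN at a=3 m (b=L-a=3):
  θ_2 = -Pb²x(2aL-(3a+b)x)/(2L³EI)  [x≤a] = -16·3²·2·(2·3·6-(3·3+3)·2)/(2·6³·1000) = -1/125 rad
Load 3 — uniform load w=12 kN/m over full span:
  θ_3 = -wx(L-x)(L-2x)/(12EI) = -12·2·(6-2)·(6-2·2)/(12·1000) = -2/125 rad
Load 4 — triangular load w₀=19 kN/m (0→w₀ over full span):
  θ_4 = -w₀(2x(L-x)(L-2x)(x+2L)+x²(L-x)²)/(120LEI) = -19·(2·2·(6-2)·(6-2·2)·(2+2·6)+2²·(6-2)²)/(120·6·1000) = -76/5625 rad
Superposition: θ = Σ θ_i = -13279/360000 rad ≈ -0.036886 rad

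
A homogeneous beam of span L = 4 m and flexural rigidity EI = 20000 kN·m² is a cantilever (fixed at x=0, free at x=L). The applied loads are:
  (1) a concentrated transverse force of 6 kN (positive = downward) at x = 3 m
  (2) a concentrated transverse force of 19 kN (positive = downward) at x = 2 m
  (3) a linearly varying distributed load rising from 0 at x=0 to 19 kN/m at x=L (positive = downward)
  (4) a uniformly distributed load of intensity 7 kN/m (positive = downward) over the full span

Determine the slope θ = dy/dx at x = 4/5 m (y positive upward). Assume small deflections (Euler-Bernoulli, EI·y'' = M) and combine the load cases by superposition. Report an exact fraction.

Load 1 — point force P=6 kN at a=3 m (b=L-a=1):
  θ_1 = -Px(2a-x)/(2EI)  [x≤a] = -6·(4/5)·(2·3-(4/5))/(2·20000) = -39/62500 rad
Load 2 — point force P=19 kN at a=2 m (b=L-a=2):
  θ_2 = -Px(2a-x)/(2EI)  [x≤a] = -19·(4/5)·(2·2-(4/5))/(2·20000) = -19/15625 rad
Load 3 — triangular load w₀=19 kN/m (0→w₀ over full span):
  θ_3 = (w₀Lx²/4-w₀L²x/3-w₀x⁴/(24L))/EI = (19·4·(4/5)²/4-19·4²·(4/5)/3-19·(4/5)⁴/(24·4))/20000 = -16169/4687500 rad
Load 4 — uniform load w=7 kN/m over full span:
  θ_4 = -wx(x²-3Lx+3L²)/(6EI) = -7·(4/5)·((4/5)²-3·4·(4/5)+3·4²)/(6·20000) = -427/234375 rad
Superposition: θ = Σ θ_i = -16667/2343750 rad ≈ -0.007111 rad

θ(4/5) = -16667/2343750 rad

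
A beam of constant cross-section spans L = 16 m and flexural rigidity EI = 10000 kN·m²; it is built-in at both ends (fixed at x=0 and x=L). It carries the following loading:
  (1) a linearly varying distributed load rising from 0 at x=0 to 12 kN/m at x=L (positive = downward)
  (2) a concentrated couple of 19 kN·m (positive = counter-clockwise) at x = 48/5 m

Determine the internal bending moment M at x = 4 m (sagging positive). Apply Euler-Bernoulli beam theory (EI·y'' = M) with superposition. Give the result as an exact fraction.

M(4) = 139/25 kN·m

Load 1 — triangular load w₀=12 kN/m (0→w₀ over full span):
  M_1 = 3w₀Lx/20 - w₀L²/30 - w₀x³/(6L) = 3·12·16·4/20 - 12·16²/30 - 12·4³/(6·16) = 24/5 kN·m
Load 2 — applied couple M₀=19 kN·m at a=48/5 m (b=L-a=32/5):
  M_2 = R_Ax - M_A  [x≤a] with R_A=171/100, M_A=152/25 = (171/100)·4 - (152/25) = 19/25 kN·m
Superposition: M = Σ M_i = 139/25 kN·m ≈ 5.560000 kN·m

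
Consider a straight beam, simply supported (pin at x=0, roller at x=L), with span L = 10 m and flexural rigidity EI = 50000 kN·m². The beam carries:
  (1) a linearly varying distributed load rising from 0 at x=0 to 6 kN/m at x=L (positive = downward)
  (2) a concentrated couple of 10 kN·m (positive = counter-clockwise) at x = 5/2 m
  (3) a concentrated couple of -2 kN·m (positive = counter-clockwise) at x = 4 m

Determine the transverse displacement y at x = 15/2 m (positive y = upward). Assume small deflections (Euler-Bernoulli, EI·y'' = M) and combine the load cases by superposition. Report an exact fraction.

y(15/2) = -67351/12800000 m

Load 1 — triangular load w₀=6 kN/m (0→w₀ over full span):
  y_1 = -w₀x(7L⁴-10L²x²+3x⁴)/(360LEI) = -6·(15/2)·(7·10⁴-10·10²·(15/2)²+3·(15/2)⁴)/(360·10·50000) = -119/20480 m
Load 2 — applied couple M₀=10 kN·m at a=5/2 m (b=L-a=15/2):
  y_2 = (M₀x³/(6L)-M₀(x-a)²/2+C₁x)/EI  [x>a] with C₁=M₀(3b²-L²)/(6L)=275/24 = (10·(15/2)³/(6·10)-10·((15/2)-(5/2))²/2+(275/24)·(15/2))/50000 = 1/1600 m
Load 3 — applied couple M₀=-2 kN·m at a=4 m (b=L-a=6):
  y_3 = (M₀x³/(6L)-M₀(x-a)²/2+C₁x)/EI  [x>a] with C₁=M₀(3b²-L²)/(6L)=-4/15 = ((-2)·(15/2)³/(6·10)-(-2)·((15/2)-4)²/2+(-4/15)·(15/2))/50000 = -61/800000 m
Superposition: y = Σ y_i = -67351/12800000 m ≈ -0.005262 m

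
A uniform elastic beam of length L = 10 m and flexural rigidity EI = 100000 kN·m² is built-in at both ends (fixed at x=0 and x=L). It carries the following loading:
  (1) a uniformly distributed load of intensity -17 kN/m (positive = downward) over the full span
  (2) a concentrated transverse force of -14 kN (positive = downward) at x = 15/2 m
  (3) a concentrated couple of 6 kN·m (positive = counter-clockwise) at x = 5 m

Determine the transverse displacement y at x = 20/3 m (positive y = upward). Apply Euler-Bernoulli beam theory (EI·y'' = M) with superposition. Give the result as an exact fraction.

Load 1 — uniform load w=-17 kN/m over full span:
  y_1 = -wx²(L-x)²/(24EI) = -(-17)·(20/3)²·(10-(20/3))²/(24·100000) = 17/4860 m
Load 2 — point force P=-14 kN at a=15/2 m (b=L-a=5/2):
  y_2 = -Pb²x²(3aL-(3a+b)x)/(6L³EI)  [x≤a] = -(-14)·(5/2)²·(20/3)²·(3·(15/2)·10-(3·(15/2)+(5/2))·(20/3))/(6·10³·100000) = 49/129600 m
Load 3 — applied couple M₀=6 kN·m at a=5 m (b=L-a=5):
  y_3 = (R_Ax³/6 - M_Ax²/2 - M₀(x-a)²/2)/EI  [x>a] with R_A=9/10, M_A=3/2 = ((9/10)·(20/3)³/6 - (3/2)·(20/3)²/2 - 6·((20/3)-5)²/2)/100000 = 1/36000 m
Superposition: y = Σ y_i = 7589/1944000 m ≈ 0.003904 m

y(20/3) = 7589/1944000 m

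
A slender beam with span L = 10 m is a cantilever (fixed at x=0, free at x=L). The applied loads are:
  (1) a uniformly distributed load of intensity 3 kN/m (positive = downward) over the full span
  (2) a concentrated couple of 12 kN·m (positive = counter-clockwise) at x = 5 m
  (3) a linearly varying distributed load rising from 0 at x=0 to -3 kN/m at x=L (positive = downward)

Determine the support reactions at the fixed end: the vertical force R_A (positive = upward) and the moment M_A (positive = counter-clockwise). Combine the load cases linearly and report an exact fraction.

Load 1 — uniform load w=3 kN/m over full span:
  R_A = wL = 3·10 = 30 kN
  M_A = wL²/2 = 3·10²/2 = 150 kN·m
Load 2 — applied couple M₀=12 kN·m at a=5 m (b=L-a=5):
  R_A = 0 kN
  M_A = -M₀ = -12 kN·m
Load 3 — triangular load w₀=-3 kN/m (0→w₀ over full span):
  R_A = w₀L/2 = (-3)·10/2 = -15 kN
  M_A = w₀L²/3 = (-3)·10²/3 = -100 kN·m
Superposition: R_A = 15 kN, M_A = 38 kN·m

R_A = 15 kN, M_A = 38 kN·m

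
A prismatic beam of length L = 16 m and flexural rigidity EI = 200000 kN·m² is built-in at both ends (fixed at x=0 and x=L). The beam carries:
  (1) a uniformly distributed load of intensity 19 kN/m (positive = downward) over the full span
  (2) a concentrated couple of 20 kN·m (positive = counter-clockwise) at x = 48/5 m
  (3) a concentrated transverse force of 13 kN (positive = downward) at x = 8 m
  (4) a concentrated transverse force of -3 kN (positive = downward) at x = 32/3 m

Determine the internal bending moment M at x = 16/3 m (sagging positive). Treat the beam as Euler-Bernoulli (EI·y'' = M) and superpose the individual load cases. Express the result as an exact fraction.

Load 1 — uniform load w=19 kN/m over full span:
  M_1 = wLx/2 - wL²/12 - wx²/2 = 19·16·(16/3)/2 - 19·16²/12 - 19·(16/3)²/2 = 1216/9 kN·m
Load 2 — applied couple M₀=20 kN·m at a=48/5 m (b=L-a=32/5):
  M_2 = R_Ax - M_A  [x≤a] with R_A=9/5, M_A=32/5 = (9/5)·(16/3) - (32/5) = 16/5 kN·m
Load 3 — point force P=13 kN at a=8 m (b=L-a=8):
  M_3 = Pb²(3a+b)x/L³ - Pab²/L²  [x≤a] = 13·8²·(3·8+8)·(16/3)/16³ - 13·8·8²/16² = 26/3 kN·m
Load 4 — point force P=-3 kN at a=32/3 m (b=L-a=16/3):
  M_4 = Pb²(3a+b)x/L³ - Pab²/L²  [x≤a] = (-3)·(16/3)²·(3·(32/3)+(16/3))·(16/3)/16³ - (-3)·(32/3)·(16/3)²/16² = -16/27 kN·m
Superposition: M = Σ M_i = 19762/135 kN·m ≈ 146.385185 kN·m

M(16/3) = 19762/135 kN·m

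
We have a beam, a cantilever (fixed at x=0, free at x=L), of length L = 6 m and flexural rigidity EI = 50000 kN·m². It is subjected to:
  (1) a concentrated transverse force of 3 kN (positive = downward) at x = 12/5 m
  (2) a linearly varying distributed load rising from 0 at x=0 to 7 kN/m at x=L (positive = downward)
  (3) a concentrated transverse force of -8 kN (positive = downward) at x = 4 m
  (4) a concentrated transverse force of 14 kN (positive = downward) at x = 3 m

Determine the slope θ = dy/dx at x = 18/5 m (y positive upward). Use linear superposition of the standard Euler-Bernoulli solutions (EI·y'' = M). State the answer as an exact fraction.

Load 1 — point force P=3 kN at a=12/5 m (b=L-a=18/5):
  θ_1 = -Pa²/(2EI)  [x>a] = -3·(12/5)²/(2·50000) = -27/156250 rad
Load 2 — triangular load w₀=7 kN/m (0→w₀ over full span):
  θ_2 = (w₀Lx²/4-w₀L²x/3-w₀x⁴/(24L))/EI = (7·6·(18/5)²/4-7·6²·(18/5)/3-7·(18/5)⁴/(24·6))/50000 = -109053/31250000 rad
Load 3 — point force P=-8 kN at a=4 m (b=L-a=2):
  θ_3 = -Px(2a-x)/(2EI)  [x≤a] = -(-8)·(18/5)·(2·4-(18/5))/(2·50000) = 99/78125 rad
Load 4 — point force P=14 kN at a=3 m (b=L-a=3):
  θ_4 = -Pa²/(2EI)  [x>a] = -14·3²/(2·50000) = -63/50000 rad
Superposition: θ = Σ θ_i = -28557/7812500 rad ≈ -0.003655 rad

θ(18/5) = -28557/7812500 rad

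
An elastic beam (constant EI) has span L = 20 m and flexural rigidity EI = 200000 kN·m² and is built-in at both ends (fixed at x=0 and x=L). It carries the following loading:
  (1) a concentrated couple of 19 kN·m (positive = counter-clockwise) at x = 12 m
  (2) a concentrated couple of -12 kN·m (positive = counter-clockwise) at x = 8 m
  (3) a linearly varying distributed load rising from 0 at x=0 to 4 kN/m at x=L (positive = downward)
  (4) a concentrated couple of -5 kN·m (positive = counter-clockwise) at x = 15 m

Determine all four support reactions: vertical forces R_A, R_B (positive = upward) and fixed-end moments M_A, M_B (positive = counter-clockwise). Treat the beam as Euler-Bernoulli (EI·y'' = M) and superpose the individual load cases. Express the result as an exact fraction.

Load 1 — applied couple M₀=19 kN·m at a=12 m (b=L-a=8):
  R_A = 6M₀ab/L³ = 6·19·12·8/20³ = 171/125 kN
  M_A = M₀b(2a-b)/L² = 19·8·(2·12-8)/20² = 152/25 kN·m
  R_B = -6M₀ab/L³ = -6·19·12·8/20³ = -171/125 kN
  M_B = M₀a(2b-a)/L² = 19·12·(2·8-12)/20² = 57/25 kN·m
Load 2 — applied couple M₀=-12 kN·m at a=8 m (b=L-a=12):
  R_A = 6M₀ab/L³ = 6·(-12)·8·12/20³ = -108/125 kN
  M_A = M₀b(2a-b)/L² = (-12)·12·(2·8-12)/20² = -36/25 kN·m
  R_B = -6M₀ab/L³ = -6·(-12)·8·12/20³ = 108/125 kN
  M_B = M₀a(2b-a)/L² = (-12)·8·(2·12-8)/20² = -96/25 kN·m
Load 3 — triangular load w₀=4 kN/m (0→w₀ over full span):
  R_A = 3w₀L/20 = 3·4·20/20 = 12 kN
  M_A = w₀L²/30 = 4·20²/30 = 160/3 kN·m
  R_B = 7w₀L/20 = 7·4·20/20 = 28 kN
  M_B = -w₀L²/20 = -4·20²/20 = -80 kN·m
Load 4 — applied couple M₀=-5 kN·m at a=15 m (b=L-a=5):
  R_A = 6M₀ab/L³ = 6·(-5)·15·5/20³ = -9/32 kN
  M_A = M₀b(2a-b)/L² = (-5)·5·(2·15-5)/20² = -25/16 kN·m
  R_B = -6M₀ab/L³ = -6·(-5)·15·5/20³ = 9/32 kN
  M_B = M₀a(2b-a)/L² = (-5)·15·(2·5-15)/20² = 15/16 kN·m
Superposition: R_A = 48891/4000 kN, M_A = 67693/1200 kN·m, R_B = 111109/4000 kN, M_B = -32249/400 kN·m

R_A = 48891/4000 kN, M_A = 67693/1200 kN·m, R_B = 111109/4000 kN, M_B = -32249/400 kN·m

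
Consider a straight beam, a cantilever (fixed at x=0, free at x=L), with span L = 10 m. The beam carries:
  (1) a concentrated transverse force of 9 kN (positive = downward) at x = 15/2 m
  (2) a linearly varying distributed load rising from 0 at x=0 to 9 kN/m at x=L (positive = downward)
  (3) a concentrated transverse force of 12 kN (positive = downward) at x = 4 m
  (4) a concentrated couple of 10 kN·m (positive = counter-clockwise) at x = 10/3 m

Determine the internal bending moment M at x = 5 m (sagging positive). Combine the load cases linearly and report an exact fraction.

M(5) = -465/4 kN·m

Load 1 — point force P=9 kN at a=15/2 m (b=L-a=5/2):
  M_1 = -P(a-x)  [x≤a] = -9·((15/2)-5) = -45/2 kN·m
Load 2 — triangular load w₀=9 kN/m (0→w₀ over full span):
  M_2 = w₀Lx/2 - w₀L²/3 - w₀x³/(6L) = 9·10·5/2 - 9·10²/3 - 9·5³/(6·10) = -375/4 kN·m
Load 3 — point force P=12 kN at a=4 m (b=L-a=6):
  M_3 = 0  [x>a] = 0 kN·m
Load 4 — applied couple M₀=10 kN·m at a=10/3 m (b=L-a=20/3):
  M_4 = 0  [x>a] = 0 kN·m
Superposition: M = Σ M_i = -465/4 kN·m ≈ -116.250000 kN·m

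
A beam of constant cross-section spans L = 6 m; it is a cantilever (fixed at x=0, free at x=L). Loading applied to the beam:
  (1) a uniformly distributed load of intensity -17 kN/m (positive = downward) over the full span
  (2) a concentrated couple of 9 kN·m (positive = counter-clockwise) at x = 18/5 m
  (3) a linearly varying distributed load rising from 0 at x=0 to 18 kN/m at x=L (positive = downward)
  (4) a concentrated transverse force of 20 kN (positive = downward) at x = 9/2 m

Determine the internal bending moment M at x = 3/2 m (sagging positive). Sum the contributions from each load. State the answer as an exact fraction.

M(3/2) = -249/16 kN·m

Load 1 — uniform load w=-17 kN/m over full span:
  M_1 = -w(L-x)²/2 = -(-17)·(6-(3/2))²/2 = 1377/8 kN·m
Load 2 — applied couple M₀=9 kN·m at a=18/5 m (b=L-a=12/5):
  M_2 = M₀  [x≤a] = 9 = 9 kN·m
Load 3 — triangular load w₀=18 kN/m (0→w₀ over full span):
  M_3 = w₀Lx/2 - w₀L²/3 - w₀x³/(6L) = 18·6·(3/2)/2 - 18·6²/3 - 18·(3/2)³/(6·6) = -2187/16 kN·m
Load 4 — point force P=20 kN at a=9/2 m (b=L-a=3/2):
  M_4 = -P(a-x)  [x≤a] = -20·((9/2)-(3/2)) = -60 kN·m
Superposition: M = Σ M_i = -249/16 kN·m ≈ -15.562500 kN·m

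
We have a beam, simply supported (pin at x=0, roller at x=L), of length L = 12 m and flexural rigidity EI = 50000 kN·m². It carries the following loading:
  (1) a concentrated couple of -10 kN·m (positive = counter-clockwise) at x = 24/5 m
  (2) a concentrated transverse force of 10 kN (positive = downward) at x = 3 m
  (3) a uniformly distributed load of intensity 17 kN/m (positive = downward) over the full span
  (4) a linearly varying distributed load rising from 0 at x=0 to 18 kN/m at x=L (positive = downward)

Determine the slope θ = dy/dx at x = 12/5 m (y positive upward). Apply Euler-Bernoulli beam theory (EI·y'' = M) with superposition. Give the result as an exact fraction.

θ(12/5) = -3834379/125000000 rad

Load 1 — applied couple M₀=-10 kN·m at a=24/5 m (b=L-a=36/5):
  θ_1 = (M₀x²/(2L)+C₁)/EI  [x≤a] with C₁=M₀(3b²-L²)/(6L)=-8/5 = ((-10)·(12/5)²/(2·12)+(-8/5))/50000 = -1/12500 rad
Load 2 — point force P=10 kN at a=3 m (b=L-a=9):
  θ_2 = -Pb(L²-b²-3x²)/(6LEI)  [x≤a] = -10·9·(12²-9²-3·(12/5)²)/(6·12·50000) = -1143/1000000 rad
Load 3 — uniform load w=17 kN/m over full span:
  θ_3 = -w(L³-6Lx²+4x³)/(24EI) = -17·(12³-6·12·(12/5)²+4·(12/5)³)/(24·50000) = -15147/781250 rad
Load 4 — triangular load w₀=18 kN/m (0→w₀ over full span):
  θ_4 = -w₀(7L⁴-30L²x²+15x⁴)/(360LEI) = -18·(7·12⁴-30·12²·(12/5)²+15·(12/5)⁴)/(360·12·50000) = -19656/1953125 rad
Superposition: θ = Σ θ_i = -3834379/125000000 rad ≈ -0.030675 rad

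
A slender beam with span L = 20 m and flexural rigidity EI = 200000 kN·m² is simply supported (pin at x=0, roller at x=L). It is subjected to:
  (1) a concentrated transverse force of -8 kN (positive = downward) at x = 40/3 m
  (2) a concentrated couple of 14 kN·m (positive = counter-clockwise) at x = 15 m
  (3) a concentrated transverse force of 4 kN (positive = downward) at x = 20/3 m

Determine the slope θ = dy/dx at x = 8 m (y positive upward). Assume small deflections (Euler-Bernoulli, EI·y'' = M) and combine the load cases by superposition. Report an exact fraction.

θ(8) = 21701/108000000 rad

Load 1 — point force P=-8 kN at a=40/3 m (b=L-a=20/3):
  θ_1 = -Pb(L²-b²-3x²)/(6LEI)  [x≤a] = -(-8)·(20/3)·(20²-(20/3)²-3·8²)/(6·20·200000) = 92/253125 rad
Load 2 — applied couple M₀=14 kN·m at a=15 m (b=L-a=5):
  θ_2 = (M₀x²/(2L)+C₁)/EI  [x≤a] with C₁=M₀(3b²-L²)/(6L)=-455/12 = (14·8²/(2·20)+(-455/12))/200000 = -931/12000000 rad
Load 3 — point force P=4 kN at a=20/3 m (b=L-a=40/3):
  θ_3 = -Pa(2L²-6Lx+3x²+a²)/(6LEI)  [x>a] = -4·(20/3)·(2·20²-6·20·8+3·8²+(20/3)²)/(6·20·200000) = -43/506250 rad
Superposition: θ = Σ θ_i = 21701/108000000 rad ≈ 0.000201 rad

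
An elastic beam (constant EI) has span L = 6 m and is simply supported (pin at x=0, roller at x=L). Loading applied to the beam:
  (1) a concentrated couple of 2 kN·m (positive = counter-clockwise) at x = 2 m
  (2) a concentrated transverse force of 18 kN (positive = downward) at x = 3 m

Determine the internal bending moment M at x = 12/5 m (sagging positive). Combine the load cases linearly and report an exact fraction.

M(12/5) = 102/5 kN·m

Load 1 — applied couple M₀=2 kN·m at a=2 m (b=L-a=4):
  M_1 = M₀x/L - M₀  [x>a] = 2·(12/5)/6 - 2 = -6/5 kN·m
Load 2 — point force P=18 kN at a=3 m (b=L-a=3):
  M_2 = Pbx/L  [x≤a] = 18·3·(12/5)/6 = 108/5 kN·m
Superposition: M = Σ M_i = 102/5 kN·m ≈ 20.400000 kN·m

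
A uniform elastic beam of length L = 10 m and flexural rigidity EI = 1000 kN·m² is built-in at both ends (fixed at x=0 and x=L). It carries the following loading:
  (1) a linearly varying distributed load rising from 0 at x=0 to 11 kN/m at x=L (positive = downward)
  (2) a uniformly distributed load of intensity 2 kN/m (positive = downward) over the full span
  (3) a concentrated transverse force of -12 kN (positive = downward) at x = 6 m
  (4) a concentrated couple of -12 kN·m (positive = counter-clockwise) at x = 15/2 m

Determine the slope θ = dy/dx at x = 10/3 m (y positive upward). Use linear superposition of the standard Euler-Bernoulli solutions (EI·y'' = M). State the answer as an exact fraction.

Load 1 — triangular load w₀=11 kN/m (0→w₀ over full span):
  θ_1 = -w₀(2x(L-x)(L-2x)(x+2L)+x²(L-x)²)/(120LEI) = -11·(2·(10/3)·(10-(10/3))·(10-2·(10/3))·((10/3)+2·10)+(10/3)²·(10-(10/3))²)/(120·10·1000) = -44/1215 rad
Load 2 — uniform load w=2 kN/m over full span:
  θ_2 = -wx(L-x)(L-2x)/(12EI) = -2·(10/3)·(10-(10/3))·(10-2·(10/3))/(12·1000) = -1/81 rad
Load 3 — point force P=-12 kN at a=6 m (b=L-a=4):
  θ_3 = -Pb²x(2aL-(3a+b)x)/(2L³EI)  [x≤a] = -(-12)·4²·(10/3)·(2·6·10-(3·6+4)·(10/3))/(2·10³·1000) = 28/1875 rad
Load 4 — applied couple M₀=-12 kN·m at a=15/2 m (b=L-a=5/2):
  θ_4 = (R_Ax²/2 - M_Ax)/EI  [x≤a] with R_A=-27/20, M_A=-15/4 = ((-27/20)·(10/3)²/2 - (-15/4)·(10/3))/1000 = 1/200 rad
Superposition: θ = Σ θ_i = -34781/1215000 rad ≈ -0.028626 rad

θ(10/3) = -34781/1215000 rad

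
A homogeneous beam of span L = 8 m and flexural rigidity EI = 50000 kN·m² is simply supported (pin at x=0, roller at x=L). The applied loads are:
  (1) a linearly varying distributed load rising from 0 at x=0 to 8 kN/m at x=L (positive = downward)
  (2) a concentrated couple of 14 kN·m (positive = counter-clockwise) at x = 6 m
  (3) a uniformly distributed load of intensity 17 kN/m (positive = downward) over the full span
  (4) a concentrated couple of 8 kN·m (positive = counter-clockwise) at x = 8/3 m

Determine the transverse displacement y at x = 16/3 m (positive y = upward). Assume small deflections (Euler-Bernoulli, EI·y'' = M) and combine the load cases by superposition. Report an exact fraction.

y(16/3) = -18223/911250 m

Load 1 — triangular load w₀=8 kN/m (0→w₀ over full span):
  y_1 = -w₀x(7L⁴-10L²x²+3x⁴)/(360LEI) = -8·(16/3)·(7·8⁴-10·8²·(16/3)²+3·(16/3)⁴)/(360·8·50000) = -8704/2278125 m
Load 2 — applied couple M₀=14 kN·m at a=6 m (b=L-a=2):
  y_2 = (M₀x³/(6L)+C₁x)/EI  [x≤a] with C₁=M₀(3b²-L²)/(6L)=-91/6 = (14·(16/3)³/(6·8)+(-91/6)·(16/3))/50000 = -371/506250 m
Load 3 — uniform load w=17 kN/m over full span:
  y_3 = -wx(L³-2Lx²+x³)/(24EI) = -17·(16/3)·(8³-2·8·(16/3)²+(16/3)³)/(24·50000) = -11968/759375 m
Load 4 — applied couple M₀=8 kN·m at a=8/3 m (b=L-a=16/3):
  y_4 = (M₀x³/(6L)-M₀(x-a)²/2+C₁x)/EI  [x>a] with C₁=M₀(3b²-L²)/(6L)=32/9 = (8·(16/3)³/(6·8)-8·((16/3)-(8/3))²/2+(32/9)·(16/3))/50000 = 16/50625 m
Superposition: y = Σ y_i = -18223/911250 m ≈ -0.019998 m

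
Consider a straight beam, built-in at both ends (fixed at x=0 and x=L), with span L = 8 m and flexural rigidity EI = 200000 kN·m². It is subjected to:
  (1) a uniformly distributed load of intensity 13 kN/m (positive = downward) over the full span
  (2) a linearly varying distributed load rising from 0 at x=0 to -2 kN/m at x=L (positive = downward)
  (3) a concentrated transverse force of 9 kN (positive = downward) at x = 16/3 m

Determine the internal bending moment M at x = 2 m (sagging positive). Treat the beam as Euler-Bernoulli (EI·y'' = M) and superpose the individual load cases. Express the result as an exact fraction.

Load 1 — uniform load w=13 kN/m over full span:
  M_1 = wLx/2 - wL²/12 - wx²/2 = 13·8·2/2 - 13·8²/12 - 13·2²/2 = 26/3 kN·m
Load 2 — triangular load w₀=-2 kN/m (0→w₀ over full span):
  M_2 = 3w₀Lx/20 - w₀L²/30 - w₀x³/(6L) = 3·(-2)·8·2/20 - (-2)·8²/30 - (-2)·2³/(6·8) = -1/5 kN·m
Load 3 — point force P=9 kN at a=16/3 m (b=L-a=8/3):
  M_3 = Pb²(3a+b)x/L³ - Pab²/L²  [x≤a] = 9·(8/3)²·(3·(16/3)+(8/3))·2/8³ - 9·(16/3)·(8/3)²/8² = -2/3 kN·m
Superposition: M = Σ M_i = 39/5 kN·m ≈ 7.800000 kN·m

M(2) = 39/5 kN·m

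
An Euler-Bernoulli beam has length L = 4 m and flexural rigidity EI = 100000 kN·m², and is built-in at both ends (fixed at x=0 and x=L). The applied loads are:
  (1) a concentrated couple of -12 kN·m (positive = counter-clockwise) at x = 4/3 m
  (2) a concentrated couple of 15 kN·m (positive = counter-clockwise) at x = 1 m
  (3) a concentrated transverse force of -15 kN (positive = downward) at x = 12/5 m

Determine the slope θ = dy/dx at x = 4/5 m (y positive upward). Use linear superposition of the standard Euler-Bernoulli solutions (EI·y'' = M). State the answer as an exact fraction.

Load 1 — applied couple M₀=-12 kN·m at a=4/3 m (b=L-a=8/3):
  θ_1 = (R_Ax²/2 - M_Ax)/EI  [x≤a] with R_A=-4, M_A=0 = ((-4)·(4/5)²/2 - 0·(4/5))/100000 = -1/78125 rad
Load 2 — applied couple M₀=15 kN·m at a=1 m (b=L-a=3):
  θ_2 = (R_Ax²/2 - M_Ax)/EI  [x≤a] with R_A=135/32, M_A=-45/16 = ((135/32)·(4/5)²/2 - (-45/16)·(4/5))/100000 = 9/250000 rad
Load 3 — point force P=-15 kN at a=12/5 m (b=L-a=8/5):
  θ_3 = -Pb²x(2aL-(3a+b)x)/(2L³EI)  [x≤a] = -(-15)·(8/5)²·(4/5)·(2·(12/5)·4-(3·(12/5)+(8/5))·(4/5))/(2·4³·100000) = 57/1953125 rad
Superposition: θ = Σ θ_i = 1637/31250000 rad ≈ 0.000052 rad

θ(4/5) = 1637/31250000 rad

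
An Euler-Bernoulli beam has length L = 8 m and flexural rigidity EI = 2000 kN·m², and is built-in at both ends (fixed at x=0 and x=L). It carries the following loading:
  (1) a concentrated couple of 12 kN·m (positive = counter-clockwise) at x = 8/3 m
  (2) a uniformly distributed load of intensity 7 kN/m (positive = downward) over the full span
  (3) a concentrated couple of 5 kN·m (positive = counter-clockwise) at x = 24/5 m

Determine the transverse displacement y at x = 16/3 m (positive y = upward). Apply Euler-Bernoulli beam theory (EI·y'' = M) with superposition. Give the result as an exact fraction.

Load 1 — applied couple M₀=12 kN·m at a=8/3 m (b=L-a=16/3):
  y_1 = (R_Ax³/6 - M_Ax²/2 - M₀(x-a)²/2)/EI  [x>a] with R_A=2, M_A=0 = (2·(16/3)³/6 - 0·(16/3)²/2 - 12·((16/3)-(8/3))²/2)/2000 = 8/2025 m
Load 2 — uniform load w=7 kN/m over full span:
  y_2 = -wx²(L-x)²/(24EI) = -7·(16/3)²·(8-(16/3))²/(24·2000) = -896/30375 m
Load 3 — applied couple M₀=5 kN·m at a=24/5 m (b=L-a=16/5):
  y_3 = (R_Ax³/6 - M_Ax²/2 - M₀(x-a)²/2)/EI  [x>a] with R_A=9/10, M_A=8/5 = ((9/10)·(16/3)³/6 - (8/5)·(16/3)²/2 - 5·((16/3)-(24/5))²/2)/2000 = -2/5625 m
Superposition: y = Σ y_i = -3934/151875 m ≈ -0.025903 m

y(16/3) = -3934/151875 m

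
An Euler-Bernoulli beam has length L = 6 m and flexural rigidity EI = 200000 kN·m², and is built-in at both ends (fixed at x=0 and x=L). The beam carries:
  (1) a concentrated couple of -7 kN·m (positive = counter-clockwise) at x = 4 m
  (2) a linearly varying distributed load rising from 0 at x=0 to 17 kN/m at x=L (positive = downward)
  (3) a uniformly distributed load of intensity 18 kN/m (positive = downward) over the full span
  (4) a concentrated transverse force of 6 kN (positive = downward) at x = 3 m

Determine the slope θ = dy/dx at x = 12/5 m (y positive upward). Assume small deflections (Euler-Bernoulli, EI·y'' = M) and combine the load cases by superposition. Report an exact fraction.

Load 1 — applied couple M₀=-7 kN·m at a=4 m (b=L-a=2):
  θ_1 = (R_Ax²/2 - M_Ax)/EI  [x≤a] with R_A=-14/9, M_A=-7/3 = ((-14/9)·(12/5)²/2 - (-7/3)·(12/5))/200000 = 7/1250000 rad
Load 2 — triangular load w₀=17 kN/m (0→w₀ over full span):
  θ_2 = -w₀(2x(L-x)(L-2x)(x+2L)+x²(L-x)²)/(120LEI) = -17·(2·(12/5)·(6-(12/5))·(6-2·(12/5))·((12/5)+2·6)+(12/5)²·(6-(12/5))²)/(120·6·200000) = -1377/31250000 rad
Load 3 — uniform load w=18 kN/m over full span:
  θ_3 = -wx(L-x)(L-2x)/(12EI) = -18·(12/5)·(6-(12/5))·(6-2·(12/5))/(12·200000) = -243/3125000 rad
Load 4 — point force P=6 kN at a=3 m (b=L-a=3):
  θ_4 = -Pb²x(2aL-(3a+b)x)/(2L³EI)  [x≤a] = -6·3²·(12/5)·(2·3·6-(3·3+3)·(12/5))/(2·6³·200000) = -27/2500000 rad
Superposition: θ = Σ θ_i = -7939/62500000 rad ≈ -0.000127 rad

θ(12/5) = -7939/62500000 rad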